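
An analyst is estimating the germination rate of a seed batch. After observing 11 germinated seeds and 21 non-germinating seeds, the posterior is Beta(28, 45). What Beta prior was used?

Beta(17, 24)

A Beta(α, β) prior with s successes and f failures in binomial data gives a Beta(α+s, β+f) posterior.
So α = 28 − 11 = 17 and β = 45 − 21 = 24.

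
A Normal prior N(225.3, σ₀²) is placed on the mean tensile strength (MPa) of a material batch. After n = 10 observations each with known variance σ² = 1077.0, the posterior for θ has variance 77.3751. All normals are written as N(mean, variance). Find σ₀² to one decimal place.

σ₀² = 274.8

For the Normal–Normal model with known σ², precisions add: τ_n = τ₀ + n/σ².
So 1/σ₀² = 1/77.3751 − 10/1077.0 = 0.012924 − 0.009285 = 0.003639.
Hence σ₀² = 1/0.003639 ≈ 274.8.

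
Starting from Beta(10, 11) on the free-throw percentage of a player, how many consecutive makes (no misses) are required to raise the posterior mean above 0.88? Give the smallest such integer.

After k makes and 0 misses the posterior is Beta(10+k, 11), with mean (10+k)/(10+11+k).
Set (10+k)/(21+k) > 0.88 and solve: k > (0.88·21 − 10)/(1 − 0.88) = 70.667.
The smallest integer exceeding 70.667 is 71.

k = 71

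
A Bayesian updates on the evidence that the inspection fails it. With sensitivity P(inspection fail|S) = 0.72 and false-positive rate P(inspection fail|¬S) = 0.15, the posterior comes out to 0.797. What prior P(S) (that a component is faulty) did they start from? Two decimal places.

P(S) = 0.45

Bayes' rule in odds form gives O(S|E) = O(S)·[P(E|S)/P(E|¬S)], hence O(S) = O(S|E)/LR.
Posterior odds = 0.797/(1−0.797) = 3.9261. LR = 0.72/0.15 = 4.8000.
Prior odds = 3.9261/4.8000 = 0.8179, so P(S) = 0.8179/(1+0.8179) ≈ 0.45.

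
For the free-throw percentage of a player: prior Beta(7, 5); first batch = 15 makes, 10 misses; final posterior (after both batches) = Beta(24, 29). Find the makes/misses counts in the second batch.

Because Beta–binomial updating is additive in the counts, the combined data contributed (α_post−α_prior, β_post−β_prior) successes and failures.
Total across both batches: 24−7=17 makes, 29−5=24 misses.
Subtract the first batch: 17−15=2 makes and 24−10=14 misses.

2 makes and 14 misses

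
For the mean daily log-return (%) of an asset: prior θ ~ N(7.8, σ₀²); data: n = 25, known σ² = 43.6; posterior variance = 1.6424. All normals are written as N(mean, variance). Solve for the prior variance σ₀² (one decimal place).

σ₀² = 28.2

For the Normal–Normal model with known σ², precisions add: τ_n = τ₀ + n/σ².
So 1/σ₀² = 1/1.6424 − 25/43.6 = 0.608865 − 0.573394 = 0.035471.
Hence σ₀² = 1/0.035471 ≈ 28.2.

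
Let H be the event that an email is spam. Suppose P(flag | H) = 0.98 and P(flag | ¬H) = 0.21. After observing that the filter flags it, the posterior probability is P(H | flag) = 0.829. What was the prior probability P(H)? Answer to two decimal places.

Bayes' rule in odds form gives O(H|E) = O(H)·[P(E|H)/P(E|¬H)], hence O(H) = O(H|E)/LR.
Posterior odds = 0.829/(1−0.829) = 4.8480. LR = 0.98/0.21 = 4.6667.
Prior odds = 4.8480/4.6667 = 1.0388, so P(H) = 1.0388/(1+1.0388) ≈ 0.51.

P(H) = 0.51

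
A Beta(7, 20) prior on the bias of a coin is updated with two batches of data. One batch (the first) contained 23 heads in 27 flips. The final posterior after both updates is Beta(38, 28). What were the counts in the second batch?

Because Beta–binomial updating is additive in the counts, the combined data contributed (α_post−α_prior, β_post−β_prior) successes and failures.
Total across both batches: 38−7=31 heads, 28−20=8 tails.
Subtract the first batch: 31−23=8 heads and 8−4=4 tails.

8 heads and 4 tails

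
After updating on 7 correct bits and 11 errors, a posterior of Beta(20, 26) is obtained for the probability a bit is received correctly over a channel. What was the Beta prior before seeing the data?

Beta is conjugate to the binomial likelihood: posterior = Beta(α+s, β+f).
So α = 20 − 7 = 13 and β = 26 − 11 = 15.

Beta(13, 15)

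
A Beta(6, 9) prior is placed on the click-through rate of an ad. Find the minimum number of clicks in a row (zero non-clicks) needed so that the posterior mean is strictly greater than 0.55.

After k clicks and 0 non-clicks the posterior is Beta(6+k, 9), with mean (6+k)/(6+9+k).
Set (6+k)/(15+k) > 0.55 and solve: k > (0.55·15 − 6)/(1 − 0.55) = 5.000.
The smallest integer exceeding 5.000 is 6.

k = 6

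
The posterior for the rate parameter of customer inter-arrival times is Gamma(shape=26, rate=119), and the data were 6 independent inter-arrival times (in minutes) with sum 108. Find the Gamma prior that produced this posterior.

For an exponential likelihood with a Gamma(α, β) prior on the rate, n observations with total T give posterior Gamma(α+n, β+T).
So α = 26 − 6 = 20 and β = 119 − 108 = 11.

Gamma(shape=20, rate=11)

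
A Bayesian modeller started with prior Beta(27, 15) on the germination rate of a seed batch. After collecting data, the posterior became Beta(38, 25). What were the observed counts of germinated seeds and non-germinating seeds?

Beta is conjugate to the binomial likelihood: posterior = Beta(α+s, β+f).
Match parameters: s=38−27=11, f=25−15=10.

11 germinated seeds and 10 non-germinating seeds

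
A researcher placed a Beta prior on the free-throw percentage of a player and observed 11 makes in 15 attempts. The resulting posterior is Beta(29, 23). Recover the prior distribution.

Under Beta–binomial conjugacy the posterior parameters are (a+s, b+f).
So a = 29 − 11 = 18 and b = 23 − 4 = 19.

Beta(18, 19)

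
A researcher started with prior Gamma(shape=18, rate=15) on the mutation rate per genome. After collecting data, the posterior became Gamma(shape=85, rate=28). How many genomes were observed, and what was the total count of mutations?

Gamma–Poisson conjugacy: posterior shape = α + Σxᵢ, posterior rate = β + n.
Matching: Σxᵢ = 85 − 18 = 67 and n = 28 − 15 = 13.

n = 13 genomes with total 67 mutations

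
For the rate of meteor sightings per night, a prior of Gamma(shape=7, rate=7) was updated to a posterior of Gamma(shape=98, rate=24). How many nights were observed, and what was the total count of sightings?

A Gamma(α, β) prior (rate parametrization) on a Poisson rate with n observations summing to S gives posterior Gamma(α+S, β+n).
Matching: Σxᵢ = 98 − 7 = 91 and n = 24 − 7 = 17.

n = 17 nights with total 91 sightings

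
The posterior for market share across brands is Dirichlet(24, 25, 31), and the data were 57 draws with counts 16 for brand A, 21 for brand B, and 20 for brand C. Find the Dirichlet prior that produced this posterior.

Dirichlet(8, 4, 11)

For a Dirichlet(α) prior with multinomial counts c, the posterior is Dirichlet(α + c) componentwise.
Subtract each count from the matching posterior parameter: 24−16=8, 25−21=4, 31−20=11.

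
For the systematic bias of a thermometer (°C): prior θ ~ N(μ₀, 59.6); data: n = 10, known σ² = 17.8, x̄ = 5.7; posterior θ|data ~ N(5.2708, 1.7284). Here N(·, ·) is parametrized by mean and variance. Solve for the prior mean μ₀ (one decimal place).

μ₀ = -9.1

The posterior mean is a precision-weighted average: μ_n = (τ₀μ₀ + τ_data·x̄)/(τ₀+τ_data), with τ₀=1/σ₀² and τ_data=n/σ².
Here τ₀ = 1/59.6 = 0.016779 and τ_data = 10/17.8 = 0.561798, so τ_n = 0.578577.
Rearranging for μ₀: μ₀ = (μ_n·τ_n − τ_data·x̄)/τ₀ = (5.2708·0.578577 − 0.561798·5.7) / 0.016779 = -0.152685/0.016779 ≈ -9.1.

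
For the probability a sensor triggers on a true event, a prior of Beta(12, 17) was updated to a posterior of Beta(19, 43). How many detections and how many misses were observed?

7 detections and 26 misses

Under Beta–binomial conjugacy the posterior parameters are (α+s, β+f).
Match parameters: s=19−12=7, f=43−17=26.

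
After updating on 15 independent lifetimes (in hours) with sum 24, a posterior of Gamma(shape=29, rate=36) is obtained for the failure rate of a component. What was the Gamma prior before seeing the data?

Gamma–exponential conjugacy: posterior shape = α + n, posterior rate = β + Σtᵢ.
So α = 29 − 15 = 14 and β = 36 − 24 = 12.

Gamma(shape=14, rate=12)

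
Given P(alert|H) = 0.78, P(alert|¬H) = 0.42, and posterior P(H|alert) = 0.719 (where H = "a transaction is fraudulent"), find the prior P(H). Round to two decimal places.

P(H) = 0.58

Bayes' rule in odds form gives O(H|E) = O(H)·[P(E|H)/P(E|¬H)], hence O(H) = O(H|E)/LR.
Posterior odds = 0.719/(1−0.719) = 2.5587. LR = 0.78/0.42 = 1.8571.
Prior odds = 2.5587/1.8571 = 1.3778, so P(H) = 1.3778/(1+1.3778) ≈ 0.58.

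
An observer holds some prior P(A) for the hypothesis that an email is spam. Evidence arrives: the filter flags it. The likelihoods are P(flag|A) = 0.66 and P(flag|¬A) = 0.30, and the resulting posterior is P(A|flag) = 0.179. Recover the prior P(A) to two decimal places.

P(A) = 0.09

Bayes' rule in odds form gives O(A|E) = O(A)·[P(E|A)/P(E|¬A)], hence O(A) = O(A|E)/LR.
Posterior odds = 0.179/(1−0.179) = 0.2180. LR = 0.66/0.30 = 2.2000.
Prior odds = 0.2180/2.2000 = 0.0991, so P(A) = 0.0991/(1+0.0991) ≈ 0.09.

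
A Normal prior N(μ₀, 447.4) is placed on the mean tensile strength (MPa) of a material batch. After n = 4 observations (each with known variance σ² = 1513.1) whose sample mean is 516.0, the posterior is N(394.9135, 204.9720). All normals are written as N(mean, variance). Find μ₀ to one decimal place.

The posterior mean is a precision-weighted average: μ_n = (τ₀μ₀ + τ_data·x̄)/(τ₀+τ_data), with τ₀=1/σ₀² and τ_data=n/σ².
Here τ₀ = 1/447.4 = 0.002235 and τ_data = 4/1513.1 = 0.002644, so τ_n = 0.004879.
Rearranging for μ₀: μ₀ = (μ_n·τ_n − τ_data·x̄)/τ₀ = (394.9135·0.004879 − 0.002644·516.0) / 0.002235 = 0.562479/0.002235 ≈ 251.7.

μ₀ = 251.7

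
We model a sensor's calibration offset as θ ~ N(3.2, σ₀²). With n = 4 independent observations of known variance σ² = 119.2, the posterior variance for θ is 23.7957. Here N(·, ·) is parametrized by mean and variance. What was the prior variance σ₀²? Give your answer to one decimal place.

σ₀² = 118.1

For the Normal–Normal model with known σ², precisions add: τ_n = τ₀ + n/σ².
So 1/σ₀² = 1/23.7957 − 4/119.2 = 0.042024 − 0.033557 = 0.008467.
Hence σ₀² = 1/0.008467 ≈ 118.1.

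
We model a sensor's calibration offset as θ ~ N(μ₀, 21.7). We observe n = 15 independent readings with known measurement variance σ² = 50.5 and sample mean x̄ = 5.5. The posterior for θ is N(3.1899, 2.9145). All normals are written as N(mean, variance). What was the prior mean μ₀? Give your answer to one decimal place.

With known observation variance, the Normal–Normal posterior has precision τ_n = τ₀ + n/σ² and mean μ_n = (τ₀μ₀ + (n/σ²)x̄)/τ_n.
Here τ₀ = 1/21.7 = 0.046083 and τ_data = 15/50.5 = 0.297030, so τ_n = 0.343113.
Rearranging for μ₀: μ₀ = (μ_n·τ_n − τ_data·x̄)/τ₀ = (3.1899·0.343113 − 0.297030·5.5) / 0.046083 = -0.539169/0.046083 ≈ -11.7.

μ₀ = -11.7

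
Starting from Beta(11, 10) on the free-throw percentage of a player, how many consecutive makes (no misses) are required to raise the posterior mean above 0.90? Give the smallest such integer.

After k makes and 0 misses the posterior is Beta(11+k, 10), with mean (11+k)/(11+10+k).
Set (11+k)/(21+k) > 0.90 and solve: k > (0.90·21 − 11)/(1 − 0.90) = 79.000.
The smallest integer exceeding 79.000 is 80, and checking k=80: (91)/(101) = 0.9010 > 0.90.

k = 80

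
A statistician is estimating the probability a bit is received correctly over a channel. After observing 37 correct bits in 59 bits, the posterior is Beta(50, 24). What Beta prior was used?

Beta(13, 2)

Beta is conjugate to the binomial likelihood: posterior = Beta(a+s, b+f).
Subtract the data counts: 50−37=13, 24−22=2.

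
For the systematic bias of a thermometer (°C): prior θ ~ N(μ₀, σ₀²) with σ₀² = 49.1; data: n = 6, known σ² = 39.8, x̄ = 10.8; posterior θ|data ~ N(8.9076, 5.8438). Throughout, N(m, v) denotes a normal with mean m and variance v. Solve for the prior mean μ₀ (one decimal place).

With known observation variance, the Normal–Normal posterior has precision τ_n = τ₀ + n/σ² and mean μ_n = (τ₀μ₀ + (n/σ²)x̄)/τ_n.
Here τ₀ = 1/49.1 = 0.020367 and τ_data = 6/39.8 = 0.150754, so τ_n = 0.171121.
Rearranging for μ₀: μ₀ = (μ_n·τ_n − τ_data·x̄)/τ₀ = (8.9076·0.171121 − 0.150754·10.8) / 0.020367 = -0.103866/0.020367 ≈ -5.1.

μ₀ = -5.1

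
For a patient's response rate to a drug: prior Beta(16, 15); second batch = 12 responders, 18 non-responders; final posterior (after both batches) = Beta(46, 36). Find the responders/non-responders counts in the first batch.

Because Beta–binomial updating is additive in the counts, the combined data contributed (α_post−α_prior, β_post−β_prior) successes and failures.
Total across both batches: 46−16=30 responders, 36−15=21 non-responders.
Subtract the second batch: 30−12=18 responders and 21−18=3 non-responders.

18 responders and 3 non-responders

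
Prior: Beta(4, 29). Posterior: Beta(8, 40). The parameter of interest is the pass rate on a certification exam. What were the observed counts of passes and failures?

4 passes and 11 failures

A Beta(α, β) prior with s successes and f failures in binomial data gives a Beta(α+s, β+f) posterior.
Match parameters: s=8−4=4, f=40−29=11.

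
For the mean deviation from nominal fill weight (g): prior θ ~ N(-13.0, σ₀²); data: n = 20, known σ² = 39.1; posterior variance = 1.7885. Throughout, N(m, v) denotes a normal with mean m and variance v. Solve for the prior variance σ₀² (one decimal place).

For the Normal–Normal model with known σ², precisions add: τ_n = τ₀ + n/σ².
So 1/σ₀² = 1/1.7885 − 20/39.1 = 0.559128 − 0.511509 = 0.047619.
Hence σ₀² = 1/0.047619 ≈ 21.0.

σ₀² = 21.0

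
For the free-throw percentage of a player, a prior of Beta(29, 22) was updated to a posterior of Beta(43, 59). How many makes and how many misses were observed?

A Beta(a, b) prior with s successes and f failures in binomial data gives a Beta(a+s, b+f) posterior.
Match parameters: s=43−29=14, f=59−22=37.

14 makes and 37 misses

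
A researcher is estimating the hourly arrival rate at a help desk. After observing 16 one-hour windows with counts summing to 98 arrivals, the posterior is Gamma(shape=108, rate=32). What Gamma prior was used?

A Gamma(α, β) prior (rate parametrization) on a Poisson rate with n observations summing to S gives posterior Gamma(α+S, β+n).
So α = 108 − 98 = 10 and β = 32 − 16 = 16.

Gamma(shape=10, rate=16)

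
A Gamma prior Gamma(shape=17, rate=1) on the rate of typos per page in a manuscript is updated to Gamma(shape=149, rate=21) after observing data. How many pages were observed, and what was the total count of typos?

n = 20 pages with total 132 typos

A Gamma(α, β) prior (rate parametrization) on a Poisson rate with n observations summing to S gives posterior Gamma(α+S, β+n).
Matching: Σxᵢ = 149 − 17 = 132 and n = 21 − 1 = 20.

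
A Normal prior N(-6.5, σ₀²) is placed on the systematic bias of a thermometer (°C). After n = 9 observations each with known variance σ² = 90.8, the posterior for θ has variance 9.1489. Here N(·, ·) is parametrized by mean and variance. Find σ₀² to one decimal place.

σ₀² = 98.2

Posterior precision equals prior precision plus data precision: 1/σ_n² = 1/σ₀² + n/σ².
So 1/σ₀² = 1/9.1489 − 9/90.8 = 0.109303 − 0.099119 = 0.010184.
Hence σ₀² = 1/0.010184 ≈ 98.2.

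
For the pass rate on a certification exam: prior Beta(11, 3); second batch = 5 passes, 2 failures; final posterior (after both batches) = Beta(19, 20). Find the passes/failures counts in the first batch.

3 passes and 15 failures

Sequential conjugate updates are equivalent to a single update on the pooled data, so total successes = posterior α − prior α and total failures = posterior β − prior β.
Total across both batches: 19−11=8 passes, 20−3=17 failures.
Subtract the second batch: 8−5=3 passes and 17−2=15 failures.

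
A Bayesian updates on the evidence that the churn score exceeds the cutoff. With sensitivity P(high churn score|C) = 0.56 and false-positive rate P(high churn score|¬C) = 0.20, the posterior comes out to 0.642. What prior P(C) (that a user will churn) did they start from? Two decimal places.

P(C) = 0.39

In odds form, posterior odds = prior odds × likelihood ratio, so prior odds = posterior odds ÷ LR.
Posterior odds = 0.642/(1−0.642) = 1.7933. LR = 0.56/0.20 = 2.8000.
Prior odds = 1.7933/2.8000 = 0.6405, so P(C) = 0.6405/(1+0.6405) ≈ 0.39.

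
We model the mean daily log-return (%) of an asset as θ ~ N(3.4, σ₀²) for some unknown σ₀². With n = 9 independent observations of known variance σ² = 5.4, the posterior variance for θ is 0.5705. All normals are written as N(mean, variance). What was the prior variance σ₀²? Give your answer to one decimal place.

For the Normal–Normal model with known σ², precisions add: τ_n = τ₀ + n/σ².
So 1/σ₀² = 1/0.5705 − 9/5.4 = 1.752848 − 1.666667 = 0.086181.
Hence σ₀² = 1/0.086181 ≈ 11.6.

σ₀² = 11.6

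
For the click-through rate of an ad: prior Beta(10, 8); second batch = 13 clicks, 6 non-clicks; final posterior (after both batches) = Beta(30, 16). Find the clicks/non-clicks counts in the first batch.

Sequential conjugate updates are equivalent to a single update on the pooled data, so total successes = posterior α − prior α and total failures = posterior β − prior β.
Total across both batches: 30−10=20 clicks, 16−8=8 non-clicks.
Subtract the second batch: 20−13=7 clicks and 8−6=2 non-clicks.

7 clicks and 2 non-clicks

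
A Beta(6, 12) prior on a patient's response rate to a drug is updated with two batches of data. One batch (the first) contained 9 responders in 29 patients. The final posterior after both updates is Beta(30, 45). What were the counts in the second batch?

Sequential conjugate updates are equivalent to a single update on the pooled data, so total successes = posterior α − prior α and total failures = posterior β − prior β.
Total across both batches: 30−6=24 responders, 45−12=33 non-responders.
Subtract the first batch: 24−9=15 responders and 33−20=13 non-responders.

15 responders and 13 non-responders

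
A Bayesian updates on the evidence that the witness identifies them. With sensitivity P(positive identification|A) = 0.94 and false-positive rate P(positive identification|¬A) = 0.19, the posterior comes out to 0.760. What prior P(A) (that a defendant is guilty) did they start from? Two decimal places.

P(A) = 0.39

Bayes' rule in odds form gives O(A|E) = O(A)·[P(E|A)/P(E|¬A)], hence O(A) = O(A|E)/LR.
Posterior odds = 0.760/(1−0.760) = 3.1667. LR = 0.94/0.19 = 4.9474.
Prior odds = 3.1667/4.9474 = 0.6401, so P(A) = 0.6401/(1+0.6401) ≈ 0.39.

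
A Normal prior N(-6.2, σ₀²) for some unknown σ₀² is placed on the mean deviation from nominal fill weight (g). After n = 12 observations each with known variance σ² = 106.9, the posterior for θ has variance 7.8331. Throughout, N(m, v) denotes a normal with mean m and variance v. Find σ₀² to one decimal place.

For the Normal–Normal model with known σ², precisions add: τ_n = τ₀ + n/σ².
So 1/σ₀² = 1/7.8331 − 12/106.9 = 0.127663 − 0.112254 = 0.015409.
Hence σ₀² = 1/0.015409 ≈ 64.9.

σ₀² = 64.9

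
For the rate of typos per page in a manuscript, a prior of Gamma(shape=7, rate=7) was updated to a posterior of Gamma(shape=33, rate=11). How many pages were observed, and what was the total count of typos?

n = 4 pages with total 26 typos

Gamma–Poisson conjugacy: posterior shape = α + Σxᵢ, posterior rate = β + n.
Matching: Σxᵢ = 33 − 7 = 26 and n = 11 − 7 = 4.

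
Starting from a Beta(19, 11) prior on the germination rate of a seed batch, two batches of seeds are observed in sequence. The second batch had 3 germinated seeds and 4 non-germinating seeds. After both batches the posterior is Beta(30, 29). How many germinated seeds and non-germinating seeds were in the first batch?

Because Beta–binomial updating is additive in the counts, the combined data contributed (α_post−α_prior, β_post−β_prior) successes and failures.
Total across both batches: 30−19=11 germinated seeds, 29−11=18 non-germinating seeds.
Subtract the second batch: 11−3=8 germinated seeds and 18−4=14 non-germinating seeds.

8 germinated seeds and 14 non-germinating seeds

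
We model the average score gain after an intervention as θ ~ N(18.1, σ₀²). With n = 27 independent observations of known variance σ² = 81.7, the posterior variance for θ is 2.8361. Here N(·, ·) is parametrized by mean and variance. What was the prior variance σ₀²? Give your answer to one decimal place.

σ₀² = 45.2

Posterior precision equals prior precision plus data precision: 1/σ_n² = 1/σ₀² + n/σ².
So 1/σ₀² = 1/2.8361 − 27/81.7 = 0.352597 − 0.330477 = 0.022120.
Hence σ₀² = 1/0.022120 ≈ 45.2.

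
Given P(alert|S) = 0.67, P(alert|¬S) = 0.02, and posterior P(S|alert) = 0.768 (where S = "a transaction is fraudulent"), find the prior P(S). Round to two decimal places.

In odds form, posterior odds = prior odds × likelihood ratio, so prior odds = posterior odds ÷ LR.
Posterior odds = 0.768/(1−0.768) = 3.3103. LR = 0.67/0.02 = 33.5000.
Prior odds = 3.3103/33.5000 = 0.0988, so P(S) = 0.0988/(1+0.0988) ≈ 0.09.

P(S) = 0.09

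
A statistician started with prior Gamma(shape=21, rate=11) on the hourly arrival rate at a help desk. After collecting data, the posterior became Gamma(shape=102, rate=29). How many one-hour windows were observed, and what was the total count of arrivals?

Gamma–Poisson conjugacy: posterior shape = α + Σxᵢ, posterior rate = β + n.
Matching: Σxᵢ = 102 − 21 = 81 and n = 29 − 11 = 18.

n = 18 one-hour windows with total 81 arrivals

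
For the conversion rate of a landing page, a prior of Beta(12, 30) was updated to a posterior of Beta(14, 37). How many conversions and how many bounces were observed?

2 conversions and 7 bounces

A Beta(a, b) prior with s successes and f failures in binomial data gives a Beta(a+s, b+f) posterior.
Match parameters: s=14−12=2, f=37−30=7.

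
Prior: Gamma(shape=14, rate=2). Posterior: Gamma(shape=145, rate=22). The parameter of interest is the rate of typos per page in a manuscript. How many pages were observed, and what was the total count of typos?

n = 20 pages with total 131 typos

A Gamma(α, β) prior (rate parametrization) on a Poisson rate with n observations summing to S gives posterior Gamma(α+S, β+n).
Matching: Σxᵢ = 145 − 14 = 131 and n = 22 − 2 = 20.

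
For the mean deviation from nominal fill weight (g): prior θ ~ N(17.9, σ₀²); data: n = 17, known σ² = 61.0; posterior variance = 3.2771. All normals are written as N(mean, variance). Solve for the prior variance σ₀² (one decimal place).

For the Normal–Normal model with known σ², precisions add: τ_n = τ₀ + n/σ².
So 1/σ₀² = 1/3.2771 − 17/61.0 = 0.305148 − 0.278689 = 0.026459.
Hence σ₀² = 1/0.026459 ≈ 37.8.

σ₀² = 37.8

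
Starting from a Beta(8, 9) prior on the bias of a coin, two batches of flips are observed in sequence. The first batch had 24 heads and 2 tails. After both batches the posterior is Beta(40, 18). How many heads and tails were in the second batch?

Because Beta–binomial updating is additive in the counts, the combined data contributed (α_post−α_prior, β_post−β_prior) successes and failures.
Total across both batches: 40−8=32 heads, 18−9=9 tails.
Subtract the first batch: 32−24=8 heads and 9−2=7 tails.

8 heads and 7 tails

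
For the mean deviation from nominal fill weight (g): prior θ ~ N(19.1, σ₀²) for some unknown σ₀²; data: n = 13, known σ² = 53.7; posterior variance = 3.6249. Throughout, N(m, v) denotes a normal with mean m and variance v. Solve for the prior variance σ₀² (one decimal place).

σ₀² = 29.6

For the Normal–Normal model with known σ², precisions add: τ_n = τ₀ + n/σ².
So 1/σ₀² = 1/3.6249 − 13/53.7 = 0.275870 − 0.242086 = 0.033784.
Hence σ₀² = 1/0.033784 ≈ 29.6.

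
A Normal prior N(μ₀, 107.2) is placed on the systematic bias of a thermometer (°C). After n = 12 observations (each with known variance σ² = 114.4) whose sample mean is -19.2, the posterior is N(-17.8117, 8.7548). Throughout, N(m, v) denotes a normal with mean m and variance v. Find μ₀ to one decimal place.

With known observation variance, the Normal–Normal posterior has precision τ_n = τ₀ + n/σ² and mean μ_n = (τ₀μ₀ + (n/σ²)x̄)/τ_n.
Here τ₀ = 1/107.2 = 0.009328 and τ_data = 12/114.4 = 0.104895, so τ_n = 0.114223.
Rearranging for μ₀: μ₀ = (μ_n·τ_n − τ_data·x̄)/τ₀ = (-17.8117·0.114223 − 0.104895·-19.2) / 0.009328 = -0.020522/0.009328 ≈ -2.2.

μ₀ = -2.2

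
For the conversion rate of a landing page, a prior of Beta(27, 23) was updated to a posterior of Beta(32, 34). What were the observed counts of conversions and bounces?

5 conversions and 11 bounces

Beta is conjugate to the binomial likelihood: posterior = Beta(a+s, b+f).
So s = 32 − 27 = 5 and f = 34 − 23 = 11.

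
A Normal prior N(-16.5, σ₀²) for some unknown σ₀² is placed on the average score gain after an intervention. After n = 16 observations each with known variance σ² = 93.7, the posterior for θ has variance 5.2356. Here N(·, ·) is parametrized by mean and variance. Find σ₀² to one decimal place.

For the Normal–Normal model with known σ², precisions add: τ_n = τ₀ + n/σ².
So 1/σ₀² = 1/5.2356 − 16/93.7 = 0.191000 − 0.170758 = 0.020242.
Hence σ₀² = 1/0.020242 ≈ 49.4.

σ₀² = 49.4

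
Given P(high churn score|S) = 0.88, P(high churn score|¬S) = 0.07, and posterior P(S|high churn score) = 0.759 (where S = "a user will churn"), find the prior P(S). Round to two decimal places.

In odds form, posterior odds = prior odds × likelihood ratio, so prior odds = posterior odds ÷ LR.
Posterior odds = 0.759/(1−0.759) = 3.1494. LR = 0.88/0.07 = 12.5714.
Prior odds = 3.1494/12.5714 = 0.2505, so P(S) = 0.2505/(1+0.2505) ≈ 0.20.

P(S) = 0.20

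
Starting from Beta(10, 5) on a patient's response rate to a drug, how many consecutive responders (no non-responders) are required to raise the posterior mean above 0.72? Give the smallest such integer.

k = 3

After k responders and 0 non-responders the posterior is Beta(10+k, 5), with mean (10+k)/(10+5+k).
Set (10+k)/(15+k) > 0.72 and solve: k > (0.72·15 − 10)/(1 − 0.72) = 2.857.
The smallest integer exceeding 2.857 is 3, and checking k=3: (13)/(18) = 0.7222 > 0.72.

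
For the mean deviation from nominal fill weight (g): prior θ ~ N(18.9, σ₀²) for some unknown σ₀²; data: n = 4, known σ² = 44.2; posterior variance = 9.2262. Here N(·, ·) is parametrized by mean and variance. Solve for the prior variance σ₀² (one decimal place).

σ₀² = 55.9

Posterior precision equals prior precision plus data precision: 1/σ_n² = 1/σ₀² + n/σ².
So 1/σ₀² = 1/9.2262 − 4/44.2 = 0.108387 − 0.090498 = 0.017889.
Hence σ₀² = 1/0.017889 ≈ 55.9.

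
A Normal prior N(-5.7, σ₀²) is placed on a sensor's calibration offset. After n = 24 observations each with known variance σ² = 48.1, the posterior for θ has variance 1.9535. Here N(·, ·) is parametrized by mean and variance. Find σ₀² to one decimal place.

σ₀² = 77.3

Posterior precision equals prior precision plus data precision: 1/σ_n² = 1/σ₀² + n/σ².
So 1/σ₀² = 1/1.9535 − 24/48.1 = 0.511902 − 0.498960 = 0.012942.
Hence σ₀² = 1/0.012942 ≈ 77.3.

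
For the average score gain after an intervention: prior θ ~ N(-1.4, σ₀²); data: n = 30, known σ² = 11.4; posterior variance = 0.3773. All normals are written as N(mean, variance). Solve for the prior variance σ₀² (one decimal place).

σ₀² = 53.1

Posterior precision equals prior precision plus data precision: 1/σ_n² = 1/σ₀² + n/σ².
So 1/σ₀² = 1/0.3773 − 30/11.4 = 2.650411 − 2.631579 = 0.018832.
Hence σ₀² = 1/0.018832 ≈ 53.1.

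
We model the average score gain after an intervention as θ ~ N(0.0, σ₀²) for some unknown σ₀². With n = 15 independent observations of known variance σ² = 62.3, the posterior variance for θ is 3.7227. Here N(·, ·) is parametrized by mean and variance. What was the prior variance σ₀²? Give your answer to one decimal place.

Posterior precision equals prior precision plus data precision: 1/σ_n² = 1/σ₀² + n/σ².
So 1/σ₀² = 1/3.7227 − 15/62.3 = 0.268622 − 0.240770 = 0.027852.
Hence σ₀² = 1/0.027852 ≈ 35.9.

σ₀² = 35.9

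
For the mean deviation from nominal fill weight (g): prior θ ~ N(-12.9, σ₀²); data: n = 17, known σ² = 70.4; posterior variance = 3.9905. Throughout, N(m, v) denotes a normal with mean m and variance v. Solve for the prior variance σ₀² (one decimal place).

Posterior precision equals prior precision plus data precision: 1/σ_n² = 1/σ₀² + n/σ².
So 1/σ₀² = 1/3.9905 − 17/70.4 = 0.250595 − 0.241477 = 0.009118.
Hence σ₀² = 1/0.009118 ≈ 109.7.

σ₀² = 109.7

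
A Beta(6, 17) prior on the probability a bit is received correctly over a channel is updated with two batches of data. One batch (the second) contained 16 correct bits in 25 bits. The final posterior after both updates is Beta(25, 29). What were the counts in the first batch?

Sequential conjugate updates are equivalent to a single update on the pooled data, so total successes = posterior α − prior α and total failures = posterior β − prior β.
Total across both batches: 25−6=19 correct bits, 29−17=12 errors.
Subtract the second batch: 19−16=3 correct bits and 12−9=3 errors.

3 correct bits and 3 errors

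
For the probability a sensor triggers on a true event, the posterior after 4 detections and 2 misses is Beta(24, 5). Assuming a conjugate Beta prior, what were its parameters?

Beta(20, 3)

A Beta(α, β) prior with s successes and f failures in binomial data gives a Beta(α+s, β+f) posterior.
Subtract the data counts: 24−4=20, 5−2=3.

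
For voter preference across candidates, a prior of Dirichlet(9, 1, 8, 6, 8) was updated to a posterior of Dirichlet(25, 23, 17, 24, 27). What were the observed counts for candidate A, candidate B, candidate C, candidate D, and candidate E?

For a Dirichlet(α) prior with multinomial counts c, the posterior is Dirichlet(α + c) componentwise.
Counts are posterior − prior componentwise: 25−9=16, 23−1=22, 17−8=9, 24−6=18, 27−8=19.

counts (16, 22, 9, 18, 19)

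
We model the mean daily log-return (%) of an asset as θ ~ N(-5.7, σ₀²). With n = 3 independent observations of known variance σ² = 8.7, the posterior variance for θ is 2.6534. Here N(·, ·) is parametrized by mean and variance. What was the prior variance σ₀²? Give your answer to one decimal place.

σ₀² = 31.2

Posterior precision equals prior precision plus data precision: 1/σ_n² = 1/σ₀² + n/σ².
So 1/σ₀² = 1/2.6534 − 3/8.7 = 0.376875 − 0.344828 = 0.032047.
Hence σ₀² = 1/0.032047 ≈ 31.2.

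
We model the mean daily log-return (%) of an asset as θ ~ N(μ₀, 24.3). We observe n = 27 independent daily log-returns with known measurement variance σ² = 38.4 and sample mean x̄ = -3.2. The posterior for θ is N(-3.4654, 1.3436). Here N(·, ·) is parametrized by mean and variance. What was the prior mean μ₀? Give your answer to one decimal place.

With known observation variance, the Normal–Normal posterior has precision τ_n = τ₀ + n/σ² and mean μ_n = (τ₀μ₀ + (n/σ²)x̄)/τ_n.
Here τ₀ = 1/24.3 = 0.041152 and τ_data = 27/38.4 = 0.703125, so τ_n = 0.744277.
Rearranging for μ₀: μ₀ = (μ_n·τ_n − τ_data·x̄)/τ₀ = (-3.4654·0.744277 − 0.703125·-3.2) / 0.041152 = -0.329218/0.041152 ≈ -8.0.

μ₀ = -8.0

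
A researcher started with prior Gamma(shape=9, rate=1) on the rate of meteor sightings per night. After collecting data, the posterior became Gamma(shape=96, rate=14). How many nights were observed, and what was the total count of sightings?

Gamma–Poisson conjugacy: posterior shape = α + Σxᵢ, posterior rate = β + n.
Matching: Σxᵢ = 96 − 9 = 87 and n = 14 − 1 = 13.

n = 13 nights with total 87 sightings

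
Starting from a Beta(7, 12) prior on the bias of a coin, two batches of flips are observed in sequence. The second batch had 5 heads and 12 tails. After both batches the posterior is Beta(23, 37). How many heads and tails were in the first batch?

Sequential conjugate updates are equivalent to a single update on the pooled data, so total successes = posterior α − prior α and total failures = posterior β − prior β.
Total across both batches: 23−7=16 heads, 37−12=25 tails.
Subtract the second batch: 16−5=11 heads and 25−12=13 tails.

11 heads and 13 tails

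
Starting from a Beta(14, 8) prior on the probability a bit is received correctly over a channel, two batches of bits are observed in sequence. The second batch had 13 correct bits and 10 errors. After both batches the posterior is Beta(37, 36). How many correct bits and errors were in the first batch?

Sequential conjugate updates are equivalent to a single update on the pooled data, so total successes = posterior α − prior α and total failures = posterior β − prior β.
Total across both batches: 37−14=23 correct bits, 36−8=28 errors.
Subtract the second batch: 23−13=10 correct bits and 28−10=18 errors.

10 correct bits and 18 errors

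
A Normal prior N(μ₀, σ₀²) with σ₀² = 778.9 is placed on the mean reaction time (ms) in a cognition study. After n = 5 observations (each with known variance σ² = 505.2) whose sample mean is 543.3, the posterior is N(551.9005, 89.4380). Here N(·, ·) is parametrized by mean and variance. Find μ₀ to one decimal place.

μ₀ = 618.2

With known observation variance, the Normal–Normal posterior has precision τ_n = τ₀ + n/σ² and mean μ_n = (τ₀μ₀ + (n/σ²)x̄)/τ_n.
Here τ₀ = 1/778.9 = 0.001284 and τ_data = 5/505.2 = 0.009897, so τ_n = 0.011181.
Rearranging for μ₀: μ₀ = (μ_n·τ_n − τ_data·x̄)/τ₀ = (551.9005·0.011181 − 0.009897·543.3) / 0.001284 = 0.793759/0.001284 ≈ 618.2.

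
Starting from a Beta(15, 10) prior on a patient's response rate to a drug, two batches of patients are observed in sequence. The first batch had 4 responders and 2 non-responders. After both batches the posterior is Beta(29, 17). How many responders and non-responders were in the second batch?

10 responders and 5 non-responders

Sequential conjugate updates are equivalent to a single update on the pooled data, so total successes = posterior α − prior α and total failures = posterior β − prior β.
Total across both batches: 29−15=14 responders, 17−10=7 non-responders.
Subtract the first batch: 14−4=10 responders and 7−2=5 non-responders.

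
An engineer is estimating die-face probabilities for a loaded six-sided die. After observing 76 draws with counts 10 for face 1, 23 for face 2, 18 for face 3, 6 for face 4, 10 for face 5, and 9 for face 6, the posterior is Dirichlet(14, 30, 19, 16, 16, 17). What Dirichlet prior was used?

Dirichlet(4, 7, 1, 10, 6, 8)

For a Dirichlet(α) prior with multinomial counts c, the posterior is Dirichlet(α + c) componentwise.
Subtract each count from the matching posterior parameter: 14−10=4, 30−23=7, 19−18=1, 16−6=10, 16−10=6, 17−9=8.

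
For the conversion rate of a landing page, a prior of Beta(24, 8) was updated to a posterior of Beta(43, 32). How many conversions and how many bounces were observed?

Beta is conjugate to the binomial likelihood: posterior = Beta(α+s, β+f).
Match parameters: s=43−24=19, f=32−8=24.

19 conversions and 24 bounces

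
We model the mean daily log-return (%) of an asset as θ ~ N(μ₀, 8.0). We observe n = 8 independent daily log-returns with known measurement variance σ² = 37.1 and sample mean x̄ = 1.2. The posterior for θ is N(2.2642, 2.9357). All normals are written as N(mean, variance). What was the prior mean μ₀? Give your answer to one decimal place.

μ₀ = 4.1

The posterior mean is a precision-weighted average: μ_n = (τ₀μ₀ + τ_data·x̄)/(τ₀+τ_data), with τ₀=1/σ₀² and τ_data=n/σ².
Here τ₀ = 1/8.0 = 0.125000 and τ_data = 8/37.1 = 0.215633, so τ_n = 0.340633.
Rearranging for μ₀: μ₀ = (μ_n·τ_n − τ_data·x̄)/τ₀ = (2.2642·0.340633 − 0.215633·1.2) / 0.125000 = 0.512502/0.125000 ≈ 4.1.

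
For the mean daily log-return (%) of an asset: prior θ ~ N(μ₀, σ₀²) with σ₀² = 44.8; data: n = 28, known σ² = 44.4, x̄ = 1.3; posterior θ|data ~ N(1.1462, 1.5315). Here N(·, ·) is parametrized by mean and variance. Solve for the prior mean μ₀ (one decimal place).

With known observation variance, the Normal–Normal posterior has precision τ_n = τ₀ + n/σ² and mean μ_n = (τ₀μ₀ + (n/σ²)x̄)/τ_n.
Here τ₀ = 1/44.8 = 0.022321 and τ_data = 28/44.4 = 0.630631, so τ_n = 0.652952.
Rearranging for μ₀: μ₀ = (μ_n·τ_n − τ_data·x̄)/τ₀ = (1.1462·0.652952 − 0.630631·1.3) / 0.022321 = -0.071407/0.022321 ≈ -3.2.

μ₀ = -3.2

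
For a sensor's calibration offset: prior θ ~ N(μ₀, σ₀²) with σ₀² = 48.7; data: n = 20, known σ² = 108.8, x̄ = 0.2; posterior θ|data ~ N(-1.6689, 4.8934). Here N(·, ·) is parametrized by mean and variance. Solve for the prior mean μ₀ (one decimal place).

With known observation variance, the Normal–Normal posterior has precision τ_n = τ₀ + n/σ² and mean μ_n = (τ₀μ₀ + (n/σ²)x̄)/τ_n.
Here τ₀ = 1/48.7 = 0.020534 and τ_data = 20/108.8 = 0.183824, so τ_n = 0.204358.
Rearranging for μ₀: μ₀ = (μ_n·τ_n − τ_data·x̄)/τ₀ = (-1.6689·0.204358 − 0.183824·0.2) / 0.020534 = -0.377818/0.020534 ≈ -18.4.

μ₀ = -18.4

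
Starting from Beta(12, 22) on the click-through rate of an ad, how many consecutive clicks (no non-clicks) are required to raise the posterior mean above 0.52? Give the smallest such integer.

After k clicks and 0 non-clicks the posterior is Beta(12+k, 22), with mean (12+k)/(12+22+k).
Set (12+k)/(34+k) > 0.52 and solve: k > (0.52·34 − 12)/(1 − 0.52) = 11.833.
The smallest integer exceeding 11.833 is 12, and checking k=12: (24)/(46) = 0.5217 > 0.52.

k = 12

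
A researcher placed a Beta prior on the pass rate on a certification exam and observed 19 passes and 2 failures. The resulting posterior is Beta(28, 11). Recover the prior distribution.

Beta(9, 9)

Under Beta–binomial conjugacy the posterior parameters are (α+s, β+f).
Subtract the data counts: 28−19=9, 11−2=9.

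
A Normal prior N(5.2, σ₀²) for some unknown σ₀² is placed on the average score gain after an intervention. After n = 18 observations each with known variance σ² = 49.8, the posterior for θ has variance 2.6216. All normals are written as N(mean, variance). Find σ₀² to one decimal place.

σ₀² = 50.0

For the Normal–Normal model with known σ², precisions add: τ_n = τ₀ + n/σ².
So 1/σ₀² = 1/2.6216 − 18/49.8 = 0.381446 − 0.361446 = 0.020000.
Hence σ₀² = 1/0.020000 ≈ 50.0.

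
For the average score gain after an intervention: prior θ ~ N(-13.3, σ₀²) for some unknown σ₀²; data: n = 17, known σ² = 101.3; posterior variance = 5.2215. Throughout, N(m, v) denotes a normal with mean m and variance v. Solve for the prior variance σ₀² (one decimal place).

σ₀² = 42.2

Posterior precision equals prior precision plus data precision: 1/σ_n² = 1/σ₀² + n/σ².
So 1/σ₀² = 1/5.2215 − 17/101.3 = 0.191516 − 0.167818 = 0.023698.
Hence σ₀² = 1/0.023698 ≈ 42.2.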